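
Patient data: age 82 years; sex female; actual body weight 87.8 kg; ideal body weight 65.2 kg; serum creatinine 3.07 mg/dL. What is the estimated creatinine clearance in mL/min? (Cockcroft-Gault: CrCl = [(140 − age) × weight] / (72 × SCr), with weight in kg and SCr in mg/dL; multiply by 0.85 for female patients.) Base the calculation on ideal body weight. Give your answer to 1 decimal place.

CrCl = (140 − 82) × 65.2 / (72 × 3.07) × 0.85 = 3781.6 / 221.04 × 0.85 ≈ 14.5 mL/min

14.5 mL/min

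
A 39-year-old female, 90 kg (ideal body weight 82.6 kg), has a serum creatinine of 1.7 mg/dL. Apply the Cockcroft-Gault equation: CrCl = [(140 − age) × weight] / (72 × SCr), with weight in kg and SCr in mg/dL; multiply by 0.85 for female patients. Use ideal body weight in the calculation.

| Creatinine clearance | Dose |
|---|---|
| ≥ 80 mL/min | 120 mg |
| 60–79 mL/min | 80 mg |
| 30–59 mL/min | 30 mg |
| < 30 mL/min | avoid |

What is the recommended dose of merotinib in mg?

CrCl = (140 − 39) × 82.6 / (72 × 1.7) × 0.85 = 8342.6 / 122.40 × 0.85 ≈ 57.9 mL/min
CrCl ≈ 58 mL/min → bracket 30–59 mL/min.
Dose for this bracket: 30 mg.

30 mg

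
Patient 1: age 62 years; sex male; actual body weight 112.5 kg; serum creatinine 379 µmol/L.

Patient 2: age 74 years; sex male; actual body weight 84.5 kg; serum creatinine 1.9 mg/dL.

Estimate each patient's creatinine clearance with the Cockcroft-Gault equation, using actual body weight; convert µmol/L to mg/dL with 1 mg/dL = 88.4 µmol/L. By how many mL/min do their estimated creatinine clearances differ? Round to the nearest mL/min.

Patient 1: SCr = 379 / 88.4 = 4.287 mg/dL
Patient 1: CrCl = (140 − 62) × 112.5 / (72 × 4.287) = 8775.0 / 308.66 ≈ 28.4 mL/min
Patient 2: CrCl = (140 − 74) × 84.5 / (72 × 1.9) = 5577.0 / 136.80 ≈ 40.8 mL/min
|28.4 − 40.8| = 12.4 mL/min

12 mL/min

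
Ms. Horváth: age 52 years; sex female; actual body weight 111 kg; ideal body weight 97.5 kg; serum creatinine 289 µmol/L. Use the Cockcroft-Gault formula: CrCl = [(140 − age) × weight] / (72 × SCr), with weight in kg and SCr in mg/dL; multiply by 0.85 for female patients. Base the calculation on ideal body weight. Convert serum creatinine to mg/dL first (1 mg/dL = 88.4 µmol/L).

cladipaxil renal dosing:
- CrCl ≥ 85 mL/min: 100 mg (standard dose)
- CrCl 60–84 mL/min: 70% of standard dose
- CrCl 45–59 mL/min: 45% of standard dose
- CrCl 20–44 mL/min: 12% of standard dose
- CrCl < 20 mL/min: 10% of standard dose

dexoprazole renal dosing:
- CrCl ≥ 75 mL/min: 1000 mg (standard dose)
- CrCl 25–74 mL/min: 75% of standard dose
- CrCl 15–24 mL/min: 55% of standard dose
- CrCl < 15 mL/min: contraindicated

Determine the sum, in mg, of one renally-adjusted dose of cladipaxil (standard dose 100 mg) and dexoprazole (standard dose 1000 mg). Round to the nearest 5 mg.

760 mg

SCr = 289 / 88.4 = 3.269 mg/dL
CrCl = (140 − 52) × 97.5 / (72 × 3.269) × 0.85 = 8580.0 / 235.37 × 0.85 ≈ 31.0 mL/min
CrCl ≈ 31 mL/min.
cladipaxil: 20–44 mL/min → 12% of 100 mg = 12 mg.
dexoprazole: 25–74 mL/min → 75% of 1000 mg = 750 mg.
Total = 12 + 750 = 762 mg.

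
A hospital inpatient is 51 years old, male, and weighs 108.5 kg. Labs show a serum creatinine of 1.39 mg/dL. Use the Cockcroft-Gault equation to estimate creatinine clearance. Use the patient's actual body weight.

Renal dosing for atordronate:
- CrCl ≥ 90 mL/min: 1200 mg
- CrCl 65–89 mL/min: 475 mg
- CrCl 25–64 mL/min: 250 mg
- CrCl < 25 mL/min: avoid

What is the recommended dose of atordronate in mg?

CrCl = (140 − 51) × 108.5 / (72 × 1.39) = 9656.5 / 100.08 ≈ 96.5 mL/min
CrCl ≈ 96 mL/min → bracket ≥ 90 mL/min.
Dose for this bracket: 1200 mg.

1200 mg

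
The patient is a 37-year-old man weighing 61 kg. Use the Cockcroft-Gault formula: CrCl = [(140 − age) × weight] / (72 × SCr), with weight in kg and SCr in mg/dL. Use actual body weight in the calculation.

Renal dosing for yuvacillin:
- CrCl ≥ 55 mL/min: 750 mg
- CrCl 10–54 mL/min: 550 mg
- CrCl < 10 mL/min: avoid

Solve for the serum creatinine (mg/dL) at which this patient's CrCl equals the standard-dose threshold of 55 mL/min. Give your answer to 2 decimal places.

1.59 mg/dL

Standard dose requires CrCl ≥ 55 mL/min.
Set (140 − 37) × 61 / (72 × SCr) = 55
SCr = (140 − 37) × 61 / (72 × 55) = 1.587 mg/dL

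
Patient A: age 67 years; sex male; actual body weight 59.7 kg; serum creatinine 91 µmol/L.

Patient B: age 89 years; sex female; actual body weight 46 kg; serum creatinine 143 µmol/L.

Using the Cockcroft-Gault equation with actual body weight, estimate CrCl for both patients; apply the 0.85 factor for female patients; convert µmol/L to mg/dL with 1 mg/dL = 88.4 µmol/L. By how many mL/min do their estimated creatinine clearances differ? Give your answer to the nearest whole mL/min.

42 mL/min

Patient A: SCr = 91 / 88.4 = 1.029 mg/dL
Patient A: CrCl = (140 − 67) × 59.7 / (72 × 1.029) = 4358.1 / 74.09 ≈ 58.8 mL/min
Patient B: SCr = 143 / 88.4 = 1.618 mg/dL
Patient B: CrCl = (140 − 89) × 46 / (72 × 1.618) × 0.85 = 2346.0 / 116.50 × 0.85 ≈ 17.1 mL/min
|58.8 − 17.1| = 41.7 mL/min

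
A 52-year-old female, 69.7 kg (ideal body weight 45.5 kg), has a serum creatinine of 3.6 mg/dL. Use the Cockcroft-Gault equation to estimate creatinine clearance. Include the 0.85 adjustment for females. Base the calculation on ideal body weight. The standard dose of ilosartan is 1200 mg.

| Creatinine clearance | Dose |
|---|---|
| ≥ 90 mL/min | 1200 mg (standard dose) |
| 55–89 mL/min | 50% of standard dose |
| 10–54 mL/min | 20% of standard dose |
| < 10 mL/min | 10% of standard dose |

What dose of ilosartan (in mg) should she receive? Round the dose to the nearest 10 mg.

CrCl = (140 − 52) × 45.5 / (72 × 3.6) × 0.85 = 4004.0 / 259.20 × 0.85 ≈ 13.1 mL/min
CrCl ≈ 13 mL/min → bracket 10–54 mL/min.
20% of 1200 mg = 240 mg

240 mg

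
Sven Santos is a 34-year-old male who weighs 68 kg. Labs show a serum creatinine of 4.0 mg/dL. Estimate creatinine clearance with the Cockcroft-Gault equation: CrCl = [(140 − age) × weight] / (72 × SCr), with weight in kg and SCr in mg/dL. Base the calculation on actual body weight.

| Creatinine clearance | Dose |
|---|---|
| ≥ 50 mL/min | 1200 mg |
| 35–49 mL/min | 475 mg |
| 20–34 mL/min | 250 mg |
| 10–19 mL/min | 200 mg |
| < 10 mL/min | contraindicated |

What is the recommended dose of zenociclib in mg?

CrCl = (140 − 34) × 68 / (72 × 4) = 7208.0 / 288.00 ≈ 25.0 mL/min
CrCl ≈ 25 mL/min → bracket 20–34 mL/min.
Dose for this bracket: 250 mg.

250 mg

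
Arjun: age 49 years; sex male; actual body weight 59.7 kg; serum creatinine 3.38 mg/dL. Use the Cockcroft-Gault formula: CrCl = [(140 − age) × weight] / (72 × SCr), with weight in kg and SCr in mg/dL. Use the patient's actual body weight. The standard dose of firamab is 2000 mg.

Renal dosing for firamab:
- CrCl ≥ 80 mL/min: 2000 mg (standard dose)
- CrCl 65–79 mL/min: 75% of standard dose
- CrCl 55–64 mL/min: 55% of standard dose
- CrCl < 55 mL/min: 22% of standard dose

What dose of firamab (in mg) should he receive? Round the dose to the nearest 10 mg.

440 mg

CrCl = (140 − 49) × 59.7 / (72 × 3.38) = 5432.7 / 243.36 ≈ 22.3 mL/min
CrCl ≈ 22 mL/min → bracket < 55 mL/min.
22% of 2000 mg = 440 mg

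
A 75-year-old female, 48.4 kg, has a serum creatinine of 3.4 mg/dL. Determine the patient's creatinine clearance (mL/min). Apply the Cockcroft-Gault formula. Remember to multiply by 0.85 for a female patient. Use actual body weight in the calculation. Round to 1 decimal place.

CrCl = (140 − 75) × 48.4 / (72 × 3.4) × 0.85 = 3146.0 / 244.80 × 0.85 ≈ 10.9 mL/min

10.9 mL/min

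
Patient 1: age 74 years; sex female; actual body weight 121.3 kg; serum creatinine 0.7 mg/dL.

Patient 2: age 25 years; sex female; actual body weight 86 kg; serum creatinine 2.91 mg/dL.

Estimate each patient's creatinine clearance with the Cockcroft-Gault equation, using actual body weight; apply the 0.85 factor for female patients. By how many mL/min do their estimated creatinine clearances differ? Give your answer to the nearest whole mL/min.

95 mL/min

Patient 1: CrCl = (140 − 74) × 121.3 / (72 × 0.7) × 0.85 = 8005.8 / 50.40 × 0.85 ≈ 135.0 mL/min
Patient 2: CrCl = (140 − 25) × 86 / (72 × 2.91) × 0.85 = 9890.0 / 209.52 × 0.85 ≈ 40.1 mL/min
|135.0 − 40.1| = 94.9 mL/min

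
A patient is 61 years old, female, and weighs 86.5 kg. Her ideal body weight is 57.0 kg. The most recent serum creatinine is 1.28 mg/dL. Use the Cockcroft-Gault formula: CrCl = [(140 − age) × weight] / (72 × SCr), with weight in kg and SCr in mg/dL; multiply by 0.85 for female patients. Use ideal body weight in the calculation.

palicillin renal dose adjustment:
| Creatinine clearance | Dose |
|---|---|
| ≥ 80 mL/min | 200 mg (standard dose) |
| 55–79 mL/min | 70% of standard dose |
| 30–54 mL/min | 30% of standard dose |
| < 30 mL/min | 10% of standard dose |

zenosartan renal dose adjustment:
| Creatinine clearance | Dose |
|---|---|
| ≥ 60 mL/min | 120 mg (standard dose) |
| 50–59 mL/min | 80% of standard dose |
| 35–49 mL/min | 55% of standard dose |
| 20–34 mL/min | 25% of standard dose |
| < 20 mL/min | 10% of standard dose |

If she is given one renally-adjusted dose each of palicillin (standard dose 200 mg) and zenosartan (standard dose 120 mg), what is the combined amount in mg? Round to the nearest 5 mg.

125 mg

CrCl = (140 − 61) × 57 / (72 × 1.28) × 0.85 = 4503.0 / 92.16 × 0.85 ≈ 41.5 mL/min
CrCl ≈ 42 mL/min.
palicillin: 30–54 mL/min → 30% of 200 mg = 60 mg.
zenosartan: 35–49 mL/min → 55% of 120 mg = 66 mg.
Total = 60 + 66 = 126 mg.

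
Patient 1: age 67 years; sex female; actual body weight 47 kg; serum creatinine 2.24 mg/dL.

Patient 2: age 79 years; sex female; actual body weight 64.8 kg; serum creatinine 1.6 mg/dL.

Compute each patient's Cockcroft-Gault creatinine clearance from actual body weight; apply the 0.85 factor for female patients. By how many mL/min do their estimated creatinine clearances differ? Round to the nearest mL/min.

Patient 1: CrCl = (140 − 67) × 47 / (72 × 2.24) × 0.85 = 3431.0 / 161.28 × 0.85 ≈ 18.1 mL/min
Patient 2: CrCl = (140 − 79) × 64.8 / (72 × 1.6) × 0.85 = 3952.8 / 115.20 × 0.85 ≈ 29.2 mL/min
|18.1 − 29.2| = 11.1 mL/min

11 mL/min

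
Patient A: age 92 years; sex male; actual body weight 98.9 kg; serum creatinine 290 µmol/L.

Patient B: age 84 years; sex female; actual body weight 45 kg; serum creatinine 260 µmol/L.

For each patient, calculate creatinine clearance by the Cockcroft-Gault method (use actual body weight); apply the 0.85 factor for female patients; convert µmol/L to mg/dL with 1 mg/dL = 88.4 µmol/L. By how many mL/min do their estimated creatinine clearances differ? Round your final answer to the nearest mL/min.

10 mL/min

Patient A: SCr = 290 / 88.4 = 3.281 mg/dL
Patient A: CrCl = (140 − 92) × 98.9 / (72 × 3.281) = 4747.2 / 236.23 ≈ 20.1 mL/min
Patient B: SCr = 260 / 88.4 = 2.941 mg/dL
Patient B: CrCl = (140 − 84) × 45 / (72 × 2.941) × 0.85 = 2520.0 / 211.75 × 0.85 ≈ 10.1 mL/min
|20.1 − 10.1| = 10.0 mL/min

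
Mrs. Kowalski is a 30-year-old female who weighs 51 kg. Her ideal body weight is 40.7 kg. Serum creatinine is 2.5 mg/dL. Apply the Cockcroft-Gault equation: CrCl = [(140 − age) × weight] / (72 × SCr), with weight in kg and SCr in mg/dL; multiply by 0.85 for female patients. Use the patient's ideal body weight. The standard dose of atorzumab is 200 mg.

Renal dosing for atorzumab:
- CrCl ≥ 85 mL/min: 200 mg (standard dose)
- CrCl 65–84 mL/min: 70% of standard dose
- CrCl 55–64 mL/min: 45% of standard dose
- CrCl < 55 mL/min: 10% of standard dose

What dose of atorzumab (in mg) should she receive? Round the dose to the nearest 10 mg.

CrCl = (140 − 30) × 40.7 / (72 × 2.5) × 0.85 = 4477.0 / 180.00 × 0.85 ≈ 21.1 mL/min
CrCl ≈ 21 mL/min → bracket < 55 mL/min.
10% of 200 mg = 20 mg

20 mg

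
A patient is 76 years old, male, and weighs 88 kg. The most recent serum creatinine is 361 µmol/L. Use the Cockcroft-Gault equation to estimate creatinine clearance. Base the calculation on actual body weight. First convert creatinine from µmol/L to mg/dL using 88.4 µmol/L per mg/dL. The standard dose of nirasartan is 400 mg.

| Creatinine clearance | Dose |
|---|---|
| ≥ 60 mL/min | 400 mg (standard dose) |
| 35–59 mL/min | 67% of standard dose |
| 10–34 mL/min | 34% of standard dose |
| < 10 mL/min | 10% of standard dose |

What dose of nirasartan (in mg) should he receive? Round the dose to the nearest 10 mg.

140 mg

SCr = 361 / 88.4 = 4.084 mg/dL
CrCl = (140 − 76) × 88 / (72 × 4.084) = 5632.0 / 294.05 ≈ 19.2 mL/min
CrCl ≈ 19 mL/min → bracket 10–34 mL/min.
34% of 400 mg = 136 mg → 140 mg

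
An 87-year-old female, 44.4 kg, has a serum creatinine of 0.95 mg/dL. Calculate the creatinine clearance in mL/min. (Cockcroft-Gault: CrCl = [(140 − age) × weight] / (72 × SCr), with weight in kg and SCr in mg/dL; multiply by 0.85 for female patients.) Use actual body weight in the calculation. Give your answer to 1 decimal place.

CrCl = (140 − 87) × 44.4 / (72 × 0.95) × 0.85 = 2353.2 / 68.40 × 0.85 ≈ 29.2 mL/min

29.2 mL/min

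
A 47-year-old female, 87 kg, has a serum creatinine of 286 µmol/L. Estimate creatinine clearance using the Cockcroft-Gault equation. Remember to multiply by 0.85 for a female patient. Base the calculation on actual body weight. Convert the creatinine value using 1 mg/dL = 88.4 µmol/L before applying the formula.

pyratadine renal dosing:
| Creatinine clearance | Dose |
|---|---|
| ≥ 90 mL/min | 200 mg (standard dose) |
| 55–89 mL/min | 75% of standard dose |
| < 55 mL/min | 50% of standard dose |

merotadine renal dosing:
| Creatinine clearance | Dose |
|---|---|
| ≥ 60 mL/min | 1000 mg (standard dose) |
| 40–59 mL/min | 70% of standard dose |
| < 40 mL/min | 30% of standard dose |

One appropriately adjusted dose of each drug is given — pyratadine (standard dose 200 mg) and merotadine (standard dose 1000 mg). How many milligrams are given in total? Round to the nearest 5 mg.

SCr = 286 / 88.4 = 3.235 mg/dL
CrCl = (140 − 47) × 87 / (72 × 3.235) × 0.85 = 8091.0 / 232.92 × 0.85 ≈ 29.5 mL/min
CrCl ≈ 30 mL/min.
pyratadine: < 55 mL/min → 50% of 200 mg = 100 mg.
merotadine: < 40 mL/min → 30% of 1000 mg = 300 mg.
Total = 100 + 300 = 400 mg.

400 mg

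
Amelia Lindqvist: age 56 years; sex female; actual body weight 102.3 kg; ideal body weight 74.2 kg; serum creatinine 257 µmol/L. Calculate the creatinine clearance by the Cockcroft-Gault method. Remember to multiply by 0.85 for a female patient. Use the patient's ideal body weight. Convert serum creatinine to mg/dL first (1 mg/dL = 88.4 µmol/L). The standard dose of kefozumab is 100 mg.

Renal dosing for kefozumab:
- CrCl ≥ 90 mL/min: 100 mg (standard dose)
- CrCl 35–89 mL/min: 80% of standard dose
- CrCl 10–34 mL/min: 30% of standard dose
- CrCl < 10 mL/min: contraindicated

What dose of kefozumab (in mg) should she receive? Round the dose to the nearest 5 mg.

SCr = 257 / 88.4 = 2.907 mg/dL
CrCl = (140 − 56) × 74.2 / (72 × 2.907) × 0.85 = 6232.8 / 209.30 × 0.85 ≈ 25.3 mL/min
CrCl ≈ 25 mL/min → bracket 10–34 mL/min.
30% of 100 mg = 30 mg

30 mg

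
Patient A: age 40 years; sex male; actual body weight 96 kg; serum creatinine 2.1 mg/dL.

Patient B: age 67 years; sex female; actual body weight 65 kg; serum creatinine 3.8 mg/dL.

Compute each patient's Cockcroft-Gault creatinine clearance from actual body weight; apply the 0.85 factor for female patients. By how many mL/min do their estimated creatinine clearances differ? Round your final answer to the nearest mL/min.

49 mL/min

Patient A: CrCl = (140 − 40) × 96 / (72 × 2.1) = 9600.0 / 151.20 ≈ 63.5 mL/min
Patient B: CrCl = (140 − 67) × 65 / (72 × 3.8) × 0.85 = 4745.0 / 273.60 × 0.85 ≈ 14.7 mL/min
|63.5 − 14.7| = 48.8 mL/min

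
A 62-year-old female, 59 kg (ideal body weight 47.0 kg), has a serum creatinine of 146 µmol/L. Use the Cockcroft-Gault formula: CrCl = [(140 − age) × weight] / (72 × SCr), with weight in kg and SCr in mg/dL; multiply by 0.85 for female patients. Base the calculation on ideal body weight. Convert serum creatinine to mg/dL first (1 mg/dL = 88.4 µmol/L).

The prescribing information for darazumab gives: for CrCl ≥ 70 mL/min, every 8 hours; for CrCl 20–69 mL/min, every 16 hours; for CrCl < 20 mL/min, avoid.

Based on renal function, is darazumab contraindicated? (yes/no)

no

SCr = 146 / 88.4 = 1.652 mg/dL
CrCl = (140 − 62) × 47 / (72 × 1.652) × 0.85 = 3666.0 / 118.94 × 0.85 ≈ 26.2 mL/min
CrCl ≈ 26 mL/min, which is ≥ 20 mL/min.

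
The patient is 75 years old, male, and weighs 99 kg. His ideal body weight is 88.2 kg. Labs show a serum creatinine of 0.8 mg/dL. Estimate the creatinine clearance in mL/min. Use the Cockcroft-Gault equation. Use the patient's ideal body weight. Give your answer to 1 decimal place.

99.5 mL/min

CrCl = (140 − 75) × 88.2 / (72 × 0.8) = 5733.0 / 57.60 ≈ 99.5 mL/min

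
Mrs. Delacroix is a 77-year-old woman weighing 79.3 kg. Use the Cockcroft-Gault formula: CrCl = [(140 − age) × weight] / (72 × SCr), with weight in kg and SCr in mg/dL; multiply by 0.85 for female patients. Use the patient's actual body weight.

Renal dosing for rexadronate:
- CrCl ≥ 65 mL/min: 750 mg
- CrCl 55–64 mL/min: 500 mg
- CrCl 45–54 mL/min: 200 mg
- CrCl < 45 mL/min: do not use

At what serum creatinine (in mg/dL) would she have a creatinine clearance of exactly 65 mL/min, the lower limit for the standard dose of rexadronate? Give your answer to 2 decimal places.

0.91 mg/dL

Standard dose requires CrCl ≥ 65 mL/min.
Set (140 − 77) × 79.3 × 0.85 / (72 × SCr) = 65
SCr = (140 − 77) × 79.3 × 0.85 / (72 × 65) = 0.907 mg/dL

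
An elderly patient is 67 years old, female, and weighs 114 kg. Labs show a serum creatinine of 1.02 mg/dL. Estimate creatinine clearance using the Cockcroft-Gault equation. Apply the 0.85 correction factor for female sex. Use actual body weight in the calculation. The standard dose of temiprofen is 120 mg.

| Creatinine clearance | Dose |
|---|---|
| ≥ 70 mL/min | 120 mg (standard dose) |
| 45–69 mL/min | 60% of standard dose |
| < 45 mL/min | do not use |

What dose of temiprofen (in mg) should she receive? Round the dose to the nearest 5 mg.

120 mg

CrCl = (140 − 67) × 114 / (72 × 1.02) × 0.85 = 8322.0 / 73.44 × 0.85 ≈ 96.3 mL/min
CrCl ≈ 96 mL/min → bracket ≥ 70 mL/min.
100% of 120 mg = 120 mg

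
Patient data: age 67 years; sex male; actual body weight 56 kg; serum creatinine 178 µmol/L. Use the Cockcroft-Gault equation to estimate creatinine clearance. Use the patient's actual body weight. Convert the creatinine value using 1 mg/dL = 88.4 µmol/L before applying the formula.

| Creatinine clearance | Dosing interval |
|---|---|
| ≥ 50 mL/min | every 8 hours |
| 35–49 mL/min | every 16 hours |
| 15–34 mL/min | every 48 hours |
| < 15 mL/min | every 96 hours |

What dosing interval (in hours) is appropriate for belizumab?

every 48 hours

SCr = 178 / 88.4 = 2.014 mg/dL
CrCl = (140 − 67) × 56 / (72 × 2.014) = 4088.0 / 145.01 ≈ 28.2 mL/min
CrCl ≈ 28 mL/min → bracket 15–34 mL/min → every 48 hours.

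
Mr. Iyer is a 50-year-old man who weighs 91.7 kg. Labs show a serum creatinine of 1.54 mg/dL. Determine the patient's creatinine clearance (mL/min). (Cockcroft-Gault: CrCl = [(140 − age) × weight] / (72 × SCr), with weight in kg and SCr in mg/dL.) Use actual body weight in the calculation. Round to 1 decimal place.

CrCl = (140 − 50) × 91.7 / (72 × 1.54) = 8253.0 / 110.88 ≈ 74.4 mL/min

74.4 mL/min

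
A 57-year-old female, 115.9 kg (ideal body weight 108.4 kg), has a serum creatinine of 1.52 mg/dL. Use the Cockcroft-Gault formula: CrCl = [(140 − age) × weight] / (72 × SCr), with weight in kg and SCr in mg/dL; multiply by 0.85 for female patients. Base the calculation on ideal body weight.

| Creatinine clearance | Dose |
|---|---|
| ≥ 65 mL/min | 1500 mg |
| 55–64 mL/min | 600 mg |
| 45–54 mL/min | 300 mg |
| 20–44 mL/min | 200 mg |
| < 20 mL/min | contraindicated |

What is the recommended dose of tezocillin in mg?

CrCl = (140 − 57) × 108.4 / (72 × 1.52) × 0.85 = 8997.2 / 109.44 × 0.85 ≈ 69.9 mL/min
CrCl ≈ 70 mL/min → bracket ≥ 65 mL/min.
Dose for this bracket: 1500 mg.

1500 mg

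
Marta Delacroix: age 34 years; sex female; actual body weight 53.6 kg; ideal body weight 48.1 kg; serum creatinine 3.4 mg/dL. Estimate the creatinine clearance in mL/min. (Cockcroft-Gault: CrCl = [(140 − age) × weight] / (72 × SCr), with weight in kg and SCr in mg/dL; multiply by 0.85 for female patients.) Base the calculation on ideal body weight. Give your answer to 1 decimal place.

CrCl = (140 − 34) × 48.1 / (72 × 3.4) × 0.85 = 5098.6 / 244.80 × 0.85 ≈ 17.7 mL/min

17.7 mL/min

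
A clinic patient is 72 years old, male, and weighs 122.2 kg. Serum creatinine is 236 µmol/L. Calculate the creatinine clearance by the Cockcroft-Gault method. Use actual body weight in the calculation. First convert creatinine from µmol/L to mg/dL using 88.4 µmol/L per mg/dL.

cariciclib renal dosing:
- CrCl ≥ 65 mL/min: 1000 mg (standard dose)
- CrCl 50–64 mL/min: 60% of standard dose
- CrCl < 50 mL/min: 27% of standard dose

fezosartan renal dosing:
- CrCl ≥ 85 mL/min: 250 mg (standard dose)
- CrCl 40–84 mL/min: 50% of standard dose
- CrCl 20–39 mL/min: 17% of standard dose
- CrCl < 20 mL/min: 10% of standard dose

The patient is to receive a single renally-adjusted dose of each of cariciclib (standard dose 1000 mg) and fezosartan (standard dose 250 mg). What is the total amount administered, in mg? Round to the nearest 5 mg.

395 mg

SCr = 236 / 88.4 = 2.67 mg/dL
CrCl = (140 − 72) × 122.2 / (72 × 2.67) = 8309.6 / 192.24 ≈ 43.2 mL/min
CrCl ≈ 43 mL/min.
cariciclib: < 50 mL/min → 27% of 1000 mg = 270 mg.
fezosartan: 40–84 mL/min → 50% of 250 mg = 125 mg.
Total = 270 + 125 = 395 mg.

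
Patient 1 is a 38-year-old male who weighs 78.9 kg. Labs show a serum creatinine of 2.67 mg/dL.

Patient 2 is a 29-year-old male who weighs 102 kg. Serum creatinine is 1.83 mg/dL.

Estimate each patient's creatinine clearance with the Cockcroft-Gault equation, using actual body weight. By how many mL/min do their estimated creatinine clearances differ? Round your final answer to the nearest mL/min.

Patient 1: CrCl = (140 − 38) × 78.9 / (72 × 2.67) = 8047.8 / 192.24 ≈ 41.9 mL/min
Patient 2: CrCl = (140 − 29) × 102 / (72 × 1.83) = 11322.0 / 131.76 ≈ 85.9 mL/min
|41.9 − 85.9| = 44.0 mL/min

44 mL/min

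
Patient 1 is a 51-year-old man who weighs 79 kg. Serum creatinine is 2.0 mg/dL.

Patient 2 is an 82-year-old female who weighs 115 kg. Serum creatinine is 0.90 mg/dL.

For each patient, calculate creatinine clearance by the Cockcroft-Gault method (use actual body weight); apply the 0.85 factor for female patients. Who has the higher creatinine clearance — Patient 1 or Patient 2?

Patient 2

Patient 1: CrCl = (140 − 51) × 79 / (72 × 2) = 7031.0 / 144.00 ≈ 48.8 mL/min
Patient 2: CrCl = (140 − 82) × 115 / (72 × 0.9) × 0.85 = 6670.0 / 64.80 × 0.85 ≈ 87.5 mL/min
48.8 vs 87.5 mL/min → Patient 2 is higher.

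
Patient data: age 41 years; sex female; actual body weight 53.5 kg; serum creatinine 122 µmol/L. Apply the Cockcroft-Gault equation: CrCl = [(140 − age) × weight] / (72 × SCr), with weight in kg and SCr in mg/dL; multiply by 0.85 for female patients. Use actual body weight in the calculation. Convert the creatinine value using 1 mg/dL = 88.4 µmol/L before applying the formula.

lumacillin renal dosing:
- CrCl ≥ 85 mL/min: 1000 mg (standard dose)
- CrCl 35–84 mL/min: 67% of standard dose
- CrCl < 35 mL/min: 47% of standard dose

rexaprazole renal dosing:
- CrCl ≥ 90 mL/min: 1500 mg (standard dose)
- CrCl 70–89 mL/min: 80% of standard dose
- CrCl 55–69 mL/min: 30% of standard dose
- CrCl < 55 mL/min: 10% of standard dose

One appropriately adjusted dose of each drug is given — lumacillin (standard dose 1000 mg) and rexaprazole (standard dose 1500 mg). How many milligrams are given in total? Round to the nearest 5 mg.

820 mg

SCr = 122 / 88.4 = 1.38 mg/dL
CrCl = (140 − 41) × 53.5 / (72 × 1.38) × 0.85 = 5296.5 / 99.36 × 0.85 ≈ 45.3 mL/min
CrCl ≈ 45 mL/min.
lumacillin: 35–84 mL/min → 67% of 1000 mg = 670 mg.
rexaprazole: < 55 mL/min → 10% of 1500 mg = 150 mg.
Total = 670 + 150 = 820 mg.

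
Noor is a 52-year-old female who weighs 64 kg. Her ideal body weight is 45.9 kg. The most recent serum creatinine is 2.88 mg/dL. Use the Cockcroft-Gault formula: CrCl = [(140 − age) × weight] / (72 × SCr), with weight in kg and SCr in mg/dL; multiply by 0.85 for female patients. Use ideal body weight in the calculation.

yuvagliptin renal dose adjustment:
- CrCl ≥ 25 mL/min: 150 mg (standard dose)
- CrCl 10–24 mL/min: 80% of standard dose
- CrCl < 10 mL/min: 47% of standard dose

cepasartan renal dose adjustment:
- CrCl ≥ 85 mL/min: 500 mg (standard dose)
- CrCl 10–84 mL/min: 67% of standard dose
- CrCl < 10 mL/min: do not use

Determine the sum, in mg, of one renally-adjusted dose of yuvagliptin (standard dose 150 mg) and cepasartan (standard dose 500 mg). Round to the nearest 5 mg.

455 mg

CrCl = (140 − 52) × 45.9 / (72 × 2.88) × 0.85 = 4039.2 / 207.36 × 0.85 ≈ 16.6 mL/min
CrCl ≈ 17 mL/min.
yuvagliptin: 10–24 mL/min → 80% of 150 mg = 120 mg.
cepasartan: 10–84 mL/min → 67% of 500 mg = 335 mg.
Total = 120 + 335 = 455 mg.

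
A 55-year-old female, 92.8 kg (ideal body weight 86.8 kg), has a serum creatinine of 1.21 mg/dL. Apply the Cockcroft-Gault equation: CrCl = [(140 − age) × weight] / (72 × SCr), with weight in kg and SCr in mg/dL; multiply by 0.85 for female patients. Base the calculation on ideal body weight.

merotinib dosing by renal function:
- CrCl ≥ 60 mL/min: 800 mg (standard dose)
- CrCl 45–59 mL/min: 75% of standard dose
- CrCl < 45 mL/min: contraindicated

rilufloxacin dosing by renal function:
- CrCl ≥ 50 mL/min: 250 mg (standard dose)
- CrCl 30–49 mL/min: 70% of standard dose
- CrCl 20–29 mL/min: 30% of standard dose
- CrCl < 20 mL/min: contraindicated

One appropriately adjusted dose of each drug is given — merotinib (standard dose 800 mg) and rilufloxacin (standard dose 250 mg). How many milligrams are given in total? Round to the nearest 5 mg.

CrCl = (140 − 55) × 86.8 / (72 × 1.21) × 0.85 = 7378.0 / 87.12 × 0.85 ≈ 72.0 mL/min
CrCl ≈ 72 mL/min.
merotinib: ≥ 60 mL/min → 100% of 800 mg = 800 mg.
rilufloxacin: ≥ 50 mL/min → 100% of 250 mg = 250 mg.
Total = 800 + 250 = 1050 mg.

1050 mg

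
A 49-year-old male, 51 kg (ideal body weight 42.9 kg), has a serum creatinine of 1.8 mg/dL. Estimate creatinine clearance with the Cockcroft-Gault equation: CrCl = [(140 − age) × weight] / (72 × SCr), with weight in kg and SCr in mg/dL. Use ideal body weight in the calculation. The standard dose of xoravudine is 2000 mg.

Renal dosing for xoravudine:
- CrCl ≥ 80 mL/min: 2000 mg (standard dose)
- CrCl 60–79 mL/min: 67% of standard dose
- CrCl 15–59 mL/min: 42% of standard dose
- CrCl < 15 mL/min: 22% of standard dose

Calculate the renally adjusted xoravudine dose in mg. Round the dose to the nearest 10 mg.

840 mg

CrCl = (140 − 49) × 42.9 / (72 × 1.8) = 3903.9 / 129.60 ≈ 30.1 mL/min
CrCl ≈ 30 mL/min → bracket 15–59 mL/min.
42% of 2000 mg = 840 mg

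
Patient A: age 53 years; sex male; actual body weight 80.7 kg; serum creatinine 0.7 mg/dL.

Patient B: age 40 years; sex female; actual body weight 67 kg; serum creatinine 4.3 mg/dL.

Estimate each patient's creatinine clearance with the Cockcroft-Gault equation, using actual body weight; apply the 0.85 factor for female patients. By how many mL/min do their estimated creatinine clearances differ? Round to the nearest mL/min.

Patient A: CrCl = (140 − 53) × 80.7 / (72 × 0.7) = 7020.9 / 50.40 ≈ 139.3 mL/min
Patient B: CrCl = (140 − 40) × 67 / (72 × 4.3) × 0.85 = 6700.0 / 309.60 × 0.85 ≈ 18.4 mL/min
|139.3 − 18.4| = 120.9 mL/min

121 mL/min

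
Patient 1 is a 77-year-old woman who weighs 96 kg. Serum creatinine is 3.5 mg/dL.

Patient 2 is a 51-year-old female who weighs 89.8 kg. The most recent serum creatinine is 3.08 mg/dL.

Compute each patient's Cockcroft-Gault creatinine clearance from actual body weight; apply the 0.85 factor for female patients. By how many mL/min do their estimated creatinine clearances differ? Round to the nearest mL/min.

10 mL/min

Patient 1: CrCl = (140 − 77) × 96 / (72 × 3.5) × 0.85 = 6048.0 / 252.00 × 0.85 ≈ 20.4 mL/min
Patient 2: CrCl = (140 − 51) × 89.8 / (72 × 3.08) × 0.85 = 7992.2 / 221.76 × 0.85 ≈ 30.6 mL/min
|20.4 − 30.6| = 10.2 mL/min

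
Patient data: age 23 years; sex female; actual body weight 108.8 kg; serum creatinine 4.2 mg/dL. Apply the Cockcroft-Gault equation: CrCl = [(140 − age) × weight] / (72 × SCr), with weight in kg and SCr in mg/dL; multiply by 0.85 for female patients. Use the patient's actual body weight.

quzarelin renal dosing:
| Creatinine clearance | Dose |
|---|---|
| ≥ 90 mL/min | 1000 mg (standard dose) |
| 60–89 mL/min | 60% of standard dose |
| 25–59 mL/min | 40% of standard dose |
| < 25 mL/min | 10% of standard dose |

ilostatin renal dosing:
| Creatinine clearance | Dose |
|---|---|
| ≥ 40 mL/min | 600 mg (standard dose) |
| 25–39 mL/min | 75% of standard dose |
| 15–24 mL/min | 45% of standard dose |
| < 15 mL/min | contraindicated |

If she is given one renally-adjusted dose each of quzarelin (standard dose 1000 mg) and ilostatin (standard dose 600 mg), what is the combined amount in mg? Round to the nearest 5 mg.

850 mg

CrCl = (140 − 23) × 108.8 / (72 × 4.2) × 0.85 = 12729.6 / 302.40 × 0.85 ≈ 35.8 mL/min
CrCl ≈ 36 mL/min.
quzarelin: 25–59 mL/min → 40% of 1000 mg = 400 mg.
ilostatin: 25–39 mL/min → 75% of 600 mg = 450 mg.
Total = 400 + 450 = 850 mg.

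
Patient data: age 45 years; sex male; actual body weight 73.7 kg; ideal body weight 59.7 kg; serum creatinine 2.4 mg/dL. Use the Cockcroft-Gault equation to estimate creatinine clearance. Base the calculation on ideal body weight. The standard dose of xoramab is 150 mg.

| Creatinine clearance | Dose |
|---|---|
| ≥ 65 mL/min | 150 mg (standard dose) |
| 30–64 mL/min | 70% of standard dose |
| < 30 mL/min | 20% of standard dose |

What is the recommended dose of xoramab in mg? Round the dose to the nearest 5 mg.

CrCl = (140 − 45) × 59.7 / (72 × 2.4) = 5671.5 / 172.80 ≈ 32.8 mL/min
CrCl ≈ 33 mL/min → bracket 30–64 mL/min.
70% of 150 mg = 105 mg

105 mg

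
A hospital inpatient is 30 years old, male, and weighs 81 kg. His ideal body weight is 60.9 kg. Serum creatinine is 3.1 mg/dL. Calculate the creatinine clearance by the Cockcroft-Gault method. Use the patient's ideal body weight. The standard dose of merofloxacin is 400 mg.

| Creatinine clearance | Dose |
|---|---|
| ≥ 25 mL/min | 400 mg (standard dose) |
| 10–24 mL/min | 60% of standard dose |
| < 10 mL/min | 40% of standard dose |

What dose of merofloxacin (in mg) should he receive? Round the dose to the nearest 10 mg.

400 mg

CrCl = (140 − 30) × 60.9 / (72 × 3.1) = 6699.0 / 223.20 ≈ 30.0 mL/min
CrCl ≈ 30 mL/min → bracket ≥ 25 mL/min.
100% of 400 mg = 400 mg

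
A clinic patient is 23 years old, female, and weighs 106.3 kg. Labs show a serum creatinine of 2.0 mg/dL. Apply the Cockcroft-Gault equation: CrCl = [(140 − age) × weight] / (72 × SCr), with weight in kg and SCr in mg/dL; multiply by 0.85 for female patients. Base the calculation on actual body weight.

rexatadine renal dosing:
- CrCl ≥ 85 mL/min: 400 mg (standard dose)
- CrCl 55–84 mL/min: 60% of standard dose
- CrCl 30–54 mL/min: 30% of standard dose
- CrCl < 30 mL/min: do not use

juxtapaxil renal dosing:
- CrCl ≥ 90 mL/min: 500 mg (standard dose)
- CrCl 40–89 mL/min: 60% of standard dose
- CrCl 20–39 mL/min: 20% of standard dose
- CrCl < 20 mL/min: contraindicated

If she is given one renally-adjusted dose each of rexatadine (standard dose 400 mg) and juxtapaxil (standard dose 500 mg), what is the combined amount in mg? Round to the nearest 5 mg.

540 mg

CrCl = (140 − 23) × 106.3 / (72 × 2) × 0.85 = 12437.1 / 144.00 × 0.85 ≈ 73.4 mL/min
CrCl ≈ 73 mL/min.
rexatadine: 55–84 mL/min → 60% of 400 mg = 240 mg.
juxtapaxil: 40–89 mL/min → 60% of 500 mg = 300 mg.
Total = 240 + 300 = 540 mg.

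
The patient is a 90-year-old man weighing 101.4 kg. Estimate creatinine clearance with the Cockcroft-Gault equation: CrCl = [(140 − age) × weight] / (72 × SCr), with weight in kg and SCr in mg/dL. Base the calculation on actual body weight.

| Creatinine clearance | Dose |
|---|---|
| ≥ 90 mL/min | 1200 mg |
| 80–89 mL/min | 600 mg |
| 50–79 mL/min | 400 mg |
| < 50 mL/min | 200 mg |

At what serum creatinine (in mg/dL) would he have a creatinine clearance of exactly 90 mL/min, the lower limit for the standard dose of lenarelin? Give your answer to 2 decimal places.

0.78 mg/dL

Standard dose requires CrCl ≥ 90 mL/min.
Set (140 − 90) × 101.4 / (72 × SCr) = 90
SCr = (140 − 90) × 101.4 / (72 × 90) = 0.782 mg/dL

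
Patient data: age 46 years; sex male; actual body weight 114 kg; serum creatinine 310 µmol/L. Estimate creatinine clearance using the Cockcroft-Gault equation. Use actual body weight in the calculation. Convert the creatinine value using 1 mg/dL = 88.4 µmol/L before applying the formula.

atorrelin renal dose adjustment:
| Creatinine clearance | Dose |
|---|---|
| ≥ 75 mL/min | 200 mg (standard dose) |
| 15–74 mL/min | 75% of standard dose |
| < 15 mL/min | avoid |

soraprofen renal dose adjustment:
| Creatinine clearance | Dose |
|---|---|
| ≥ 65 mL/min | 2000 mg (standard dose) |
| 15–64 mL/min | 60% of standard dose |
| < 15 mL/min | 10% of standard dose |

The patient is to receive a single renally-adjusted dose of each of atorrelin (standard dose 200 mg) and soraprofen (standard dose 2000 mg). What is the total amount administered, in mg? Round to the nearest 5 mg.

SCr = 310 / 88.4 = 3.507 mg/dL
CrCl = (140 − 46) × 114 / (72 × 3.507) = 10716.0 / 252.50 ≈ 42.4 mL/min
CrCl ≈ 42 mL/min.
atorrelin: 15–74 mL/min → 75% of 200 mg = 150 mg.
soraprofen: 15–64 mL/min → 60% of 2000 mg = 1200 mg.
Total = 150 + 1200 = 1350 mg.

1350 mg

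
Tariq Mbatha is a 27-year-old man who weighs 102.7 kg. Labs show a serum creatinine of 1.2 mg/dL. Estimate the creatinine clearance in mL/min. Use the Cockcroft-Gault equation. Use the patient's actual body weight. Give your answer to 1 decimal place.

CrCl = (140 − 27) × 102.7 / (72 × 1.2) = 11605.1 / 86.40 ≈ 134.3 mL/min

134.3 mL/min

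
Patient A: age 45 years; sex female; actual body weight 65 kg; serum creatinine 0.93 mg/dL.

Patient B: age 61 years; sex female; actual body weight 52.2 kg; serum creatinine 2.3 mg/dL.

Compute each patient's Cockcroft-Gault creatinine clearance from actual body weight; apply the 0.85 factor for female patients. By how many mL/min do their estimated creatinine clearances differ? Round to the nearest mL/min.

Patient A: CrCl = (140 − 45) × 65 / (72 × 0.93) × 0.85 = 6175.0 / 66.96 × 0.85 ≈ 78.4 mL/min
Patient B: CrCl = (140 − 61) × 52.2 / (72 × 2.3) × 0.85 = 4123.8 / 165.60 × 0.85 ≈ 21.2 mL/min
|78.4 − 21.2| = 57.2 mL/min

57 mL/min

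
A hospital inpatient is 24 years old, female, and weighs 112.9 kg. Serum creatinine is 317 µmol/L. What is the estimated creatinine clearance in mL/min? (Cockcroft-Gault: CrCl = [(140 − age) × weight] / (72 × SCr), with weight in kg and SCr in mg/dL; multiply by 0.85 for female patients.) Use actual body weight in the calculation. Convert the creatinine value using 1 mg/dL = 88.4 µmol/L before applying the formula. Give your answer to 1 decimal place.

SCr = 317 / 88.4 = 3.586 mg/dL
CrCl = (140 − 24) × 112.9 / (72 × 3.586) × 0.85 = 13096.4 / 258.19 × 0.85 ≈ 43.1 mL/min

43.1 mL/min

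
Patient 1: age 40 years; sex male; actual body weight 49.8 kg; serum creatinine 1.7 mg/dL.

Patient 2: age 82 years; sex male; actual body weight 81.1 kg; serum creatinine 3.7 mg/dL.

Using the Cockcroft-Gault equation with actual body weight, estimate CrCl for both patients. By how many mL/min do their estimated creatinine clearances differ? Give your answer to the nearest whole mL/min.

Patient 1: CrCl = (140 − 40) × 49.8 / (72 × 1.7) = 4980.0 / 122.40 ≈ 40.7 mL/min
Patient 2: CrCl = (140 − 82) × 81.1 / (72 × 3.7) = 4703.8 / 266.40 ≈ 17.7 mL/min
|40.7 − 17.7| = 23.0 mL/min

23 mL/min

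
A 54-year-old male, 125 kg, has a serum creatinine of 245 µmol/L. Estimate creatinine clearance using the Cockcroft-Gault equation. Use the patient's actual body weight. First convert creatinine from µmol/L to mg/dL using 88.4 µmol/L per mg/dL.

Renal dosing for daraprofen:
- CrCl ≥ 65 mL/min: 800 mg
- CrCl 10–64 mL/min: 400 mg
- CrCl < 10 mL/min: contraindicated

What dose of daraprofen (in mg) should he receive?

400 mg

SCr = 245 / 88.4 = 2.771 mg/dL
CrCl = (140 − 54) × 125 / (72 × 2.771) = 10750.0 / 199.51 ≈ 53.9 mL/min
CrCl ≈ 54 mL/min → bracket 10–64 mL/min.
Dose for this bracket: 400 mg.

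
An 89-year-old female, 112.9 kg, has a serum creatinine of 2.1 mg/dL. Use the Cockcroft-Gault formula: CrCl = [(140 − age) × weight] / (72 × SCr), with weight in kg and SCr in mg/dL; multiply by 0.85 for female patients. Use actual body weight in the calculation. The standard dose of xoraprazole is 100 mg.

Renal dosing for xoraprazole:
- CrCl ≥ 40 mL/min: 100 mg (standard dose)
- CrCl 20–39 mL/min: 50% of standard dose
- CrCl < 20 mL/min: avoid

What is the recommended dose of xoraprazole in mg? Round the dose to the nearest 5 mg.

CrCl = (140 − 89) × 112.9 / (72 × 2.1) × 0.85 = 5757.9 / 151.20 × 0.85 ≈ 32.4 mL/min
CrCl ≈ 32 mL/min → bracket 20–39 mL/min.
50% of 100 mg = 50 mg

50 mg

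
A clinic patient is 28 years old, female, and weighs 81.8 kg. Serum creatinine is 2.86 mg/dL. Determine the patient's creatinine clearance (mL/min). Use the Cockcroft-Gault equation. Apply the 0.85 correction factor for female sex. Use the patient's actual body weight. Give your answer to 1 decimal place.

CrCl = (140 − 28) × 81.8 / (72 × 2.86) × 0.85 = 9161.6 / 205.92 × 0.85 ≈ 37.8 mL/min

37.8 mL/min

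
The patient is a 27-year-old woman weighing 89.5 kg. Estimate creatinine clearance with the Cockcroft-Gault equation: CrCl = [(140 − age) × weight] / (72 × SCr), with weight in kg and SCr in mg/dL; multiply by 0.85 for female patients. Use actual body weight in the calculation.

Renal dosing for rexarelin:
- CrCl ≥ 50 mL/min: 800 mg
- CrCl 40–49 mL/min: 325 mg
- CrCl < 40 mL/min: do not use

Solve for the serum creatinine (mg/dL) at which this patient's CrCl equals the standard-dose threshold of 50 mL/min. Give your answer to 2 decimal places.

2.39 mg/dL

Standard dose requires CrCl ≥ 50 mL/min.
Set (140 − 27) × 89.5 × 0.85 / (72 × SCr) = 50
SCr = (140 − 27) × 89.5 × 0.85 / (72 × 50) = 2.388 mg/dL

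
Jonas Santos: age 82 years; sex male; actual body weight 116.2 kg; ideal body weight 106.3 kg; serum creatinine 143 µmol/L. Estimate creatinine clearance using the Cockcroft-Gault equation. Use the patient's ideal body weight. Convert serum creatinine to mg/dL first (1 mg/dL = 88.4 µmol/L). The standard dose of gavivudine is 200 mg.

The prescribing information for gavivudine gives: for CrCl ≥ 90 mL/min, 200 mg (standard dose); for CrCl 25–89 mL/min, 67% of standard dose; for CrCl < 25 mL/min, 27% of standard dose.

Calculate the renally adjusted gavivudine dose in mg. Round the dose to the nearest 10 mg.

130 mg

SCr = 143 / 88.4 = 1.618 mg/dL
CrCl = (140 − 82) × 106.3 / (72 × 1.618) = 6165.4 / 116.50 ≈ 52.9 mL/min
CrCl ≈ 53 mL/min → bracket 25–89 mL/min.
67% of 200 mg = 134 mg → 130 mg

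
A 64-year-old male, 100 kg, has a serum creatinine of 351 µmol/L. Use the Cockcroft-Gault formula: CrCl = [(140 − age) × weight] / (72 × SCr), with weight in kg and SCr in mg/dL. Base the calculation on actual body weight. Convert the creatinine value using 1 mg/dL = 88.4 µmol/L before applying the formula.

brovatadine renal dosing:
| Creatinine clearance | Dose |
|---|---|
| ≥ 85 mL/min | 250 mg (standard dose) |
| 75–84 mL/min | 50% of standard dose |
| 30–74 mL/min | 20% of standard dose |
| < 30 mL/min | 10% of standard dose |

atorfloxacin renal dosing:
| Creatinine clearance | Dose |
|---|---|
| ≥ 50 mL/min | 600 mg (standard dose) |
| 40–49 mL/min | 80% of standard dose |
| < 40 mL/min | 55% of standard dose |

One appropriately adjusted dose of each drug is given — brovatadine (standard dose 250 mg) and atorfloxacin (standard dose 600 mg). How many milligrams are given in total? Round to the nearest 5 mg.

355 mg

SCr = 351 / 88.4 = 3.971 mg/dL
CrCl = (140 − 64) × 100 / (72 × 3.971) = 7600.0 / 285.91 ≈ 26.6 mL/min
CrCl ≈ 27 mL/min.
brovatadine: < 30 mL/min → 10% of 250 mg = 25 mg.
atorfloxacin: < 40 mL/min → 55% of 600 mg = 330 mg.
Total = 25 + 330 = 355 mg.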